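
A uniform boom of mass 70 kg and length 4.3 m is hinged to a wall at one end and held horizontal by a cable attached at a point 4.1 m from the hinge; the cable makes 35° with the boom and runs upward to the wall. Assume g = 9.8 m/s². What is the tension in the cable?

T ≈ 627 N

Take torques about the hinge: T sin 35° · 4.1 = 70×9.8×2.15 = 1474.9 N·m.
So T = 1474.9 / (0.5736 × 4.1) = 627.17 N.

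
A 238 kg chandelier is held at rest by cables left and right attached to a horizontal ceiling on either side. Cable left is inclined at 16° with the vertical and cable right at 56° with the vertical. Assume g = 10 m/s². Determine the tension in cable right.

Angles from the horizontal: cable left is 90° − 16° = 74°, cable right is 90° − 56° = 34°.
Weight W = 238 × 10 = 2380 N acts straight down.
Horizontal: T_left cos 74° = T_right cos 34°  →  T_left = 3.008 T_right.
Vertical: T_left sin 74° + T_right sin 34° = 2380.
Substituting the horizontal relation into the vertical equation gives 3.45 T_right = 2380, so T_right = 689.8 N.

T_right ≈ 690 N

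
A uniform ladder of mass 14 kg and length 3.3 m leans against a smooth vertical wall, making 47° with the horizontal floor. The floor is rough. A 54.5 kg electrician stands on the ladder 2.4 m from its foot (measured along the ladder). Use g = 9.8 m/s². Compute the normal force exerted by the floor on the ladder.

ΣF_y = 0: N_floor = 14×9.8 + 54.5×9.8 = 671.3 N.

N_floor ≈ 671 N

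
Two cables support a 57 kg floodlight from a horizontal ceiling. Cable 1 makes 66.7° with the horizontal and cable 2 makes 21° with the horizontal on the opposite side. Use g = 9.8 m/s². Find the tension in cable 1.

Weight W = 57 × 9.8 = 558.6 N acts straight down.
Horizontal: T_1 cos 66.7° = T_2 cos 21°  →  T_2 = 0.4237 T_1.
Vertical: T_1 sin 66.7° + T_2 sin 21° = 558.6.
Substituting the horizontal relation into the vertical equation gives 1.07 T_1 = 558.6, so T_1 = 521.9 N.

T_1 ≈ 522 N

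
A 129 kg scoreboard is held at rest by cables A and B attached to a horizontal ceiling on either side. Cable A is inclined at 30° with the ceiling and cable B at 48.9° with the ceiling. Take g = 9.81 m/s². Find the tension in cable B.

Weight W = 129 × 9.81 = 1265 N acts straight down.
Horizontal: T_A cos 30° = T_B cos 48.9°  →  T_A = 0.7591 T_B.
Vertical: T_A sin 30° + T_B sin 48.9° = 1265.
Substituting the horizontal relation into the vertical equation gives 1.133 T_B = 1265, so T_B = 1117 N.

T_B ≈ 1120 N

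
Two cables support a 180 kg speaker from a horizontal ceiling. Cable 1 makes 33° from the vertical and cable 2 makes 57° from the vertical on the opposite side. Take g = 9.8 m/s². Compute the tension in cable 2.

Angles from the horizontal: cable 1 is 90° − 33° = 57°, cable 2 is 90° − 57° = 33°.
Weight W = 180 × 9.8 = 1764 N acts straight down.
Horizontal: T_1 cos 57° = T_2 cos 33°  →  T_1 = 1.54 T_2.
Vertical: T_1 sin 57° + T_2 sin 33° = 1764.
Substituting the horizontal relation into the vertical equation gives 1.836 T_2 = 1764, so T_2 = 960.7 N.

T_2 ≈ 961 N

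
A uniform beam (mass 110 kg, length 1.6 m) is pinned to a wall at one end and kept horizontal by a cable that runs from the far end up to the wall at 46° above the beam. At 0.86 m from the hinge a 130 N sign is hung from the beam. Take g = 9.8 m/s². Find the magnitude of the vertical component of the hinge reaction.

Take torques about the hinge: T sin 46° · 1.6 = 110×9.8×0.8 + 130×0.86 = 974.2 N·m.
So T = 974.2 / (0.7193 × 1.6) = 846.44 N.
ΣF_y = 0: H_y = (110×9.8 + 130) − T sin 46° = 1208 − 608.88 = 599.12 N.

|H_y| ≈ 599 N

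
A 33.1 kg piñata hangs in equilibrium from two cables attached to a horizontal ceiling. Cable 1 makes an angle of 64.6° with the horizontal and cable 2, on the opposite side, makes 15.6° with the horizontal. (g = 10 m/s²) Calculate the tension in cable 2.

T_2 ≈ 144 N

Weight W = 33.1 × 10 = 331 N acts straight down.
Horizontal: T_1 cos 64.6° = T_2 cos 15.6°  →  T_1 = 2.245 T_2.
Vertical: T_1 sin 64.6° + T_2 sin 15.6° = 331.
Substituting the horizontal relation into the vertical equation gives 2.297 T_2 = 331, so T_2 = 144.1 N.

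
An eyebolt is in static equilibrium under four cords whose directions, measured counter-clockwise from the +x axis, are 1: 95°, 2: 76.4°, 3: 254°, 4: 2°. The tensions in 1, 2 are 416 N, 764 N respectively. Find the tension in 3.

Resolve: ΣF_x = 416 cos 95° + 764 cos 76.4° + T_3 cos 254° + T_4 cos 2° = 0.
        ΣF_y = 416 sin 95° + 764 sin 76.4° + T_3 sin 254° + T_4 sin 2° = 0.
The known terms sum to (143.4, 1157) N, so -0.2756 T_3 + 0.9994 T_4 = -143.4 and -0.9613 T_3 + 0.0349 T_4 = -1157.
Solving simultaneously: T_3 = 1211 N, T_4 = 190.4 N.

T_3 ≈ 1210 N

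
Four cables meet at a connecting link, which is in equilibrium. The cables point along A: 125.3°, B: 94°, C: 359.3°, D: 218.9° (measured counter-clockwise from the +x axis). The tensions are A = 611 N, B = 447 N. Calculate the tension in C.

T_C ≈ 1530 N

Resolve: ΣF_x = 611 cos 125.3° + 447 cos 94° + T_C cos 359.3° + T_D cos 218.9° = 0.
        ΣF_y = 611 sin 125.3° + 447 sin 94° + T_C sin 359.3° + T_D sin 218.9° = 0.
The known terms sum to (-384.3, 944.6) N, so 0.9999 T_C − 0.7782 T_D = 384.3 and -0.0122 T_C − 0.6280 T_D = -944.6.
Solving simultaneously: T_C = 1532 N, T_D = 1474 N.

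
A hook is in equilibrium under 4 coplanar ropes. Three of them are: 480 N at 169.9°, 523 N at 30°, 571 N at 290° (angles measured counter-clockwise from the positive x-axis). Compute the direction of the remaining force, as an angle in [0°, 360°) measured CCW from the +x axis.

θ ≈ 133°

Sum the known components: ΣF_x = 175.7 N, ΣF_y = -190.9 N.
For equilibrium the remaining force must supply (−ΣF_x, −ΣF_y) = (-175.7, 190.9) N.
Magnitude = √((-175.7)² + (190.9)²) = 259.4 N; direction = atan2(190.9, -175.7) = 132.6°.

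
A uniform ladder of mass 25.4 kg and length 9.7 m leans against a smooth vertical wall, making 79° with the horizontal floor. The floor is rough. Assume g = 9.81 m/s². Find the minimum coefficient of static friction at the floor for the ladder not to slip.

ΣF_y = 0: N_floor = 25.4×9.81 = 249.17 N.
Torques about the foot: N_wall · 9.7 sin 79° = 25.4×9.81×4.85 cos 79° → N_wall = 24.217 N.
ΣF_x = 0: f_floor = N_wall = 24.217 N.
μ_min = f_floor / N_floor = 24.217 / 249.17 = 0.09719.

μ_min ≈ 0.0972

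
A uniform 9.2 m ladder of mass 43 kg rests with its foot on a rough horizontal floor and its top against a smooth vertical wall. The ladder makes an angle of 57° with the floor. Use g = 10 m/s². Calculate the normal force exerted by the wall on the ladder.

N_wall ≈ 140 N

Torques about the foot: N_wall · 9.2 sin 57° = 43×10×4.6 cos 57° → N_wall = 139.62 N.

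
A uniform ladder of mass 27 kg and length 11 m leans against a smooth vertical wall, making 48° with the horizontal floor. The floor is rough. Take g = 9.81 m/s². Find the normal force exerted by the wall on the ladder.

Torques about the foot: N_wall · 11 sin 48° = 27×9.81×5.5 cos 48° → N_wall = 119.25 N.

N_wall ≈ 119 N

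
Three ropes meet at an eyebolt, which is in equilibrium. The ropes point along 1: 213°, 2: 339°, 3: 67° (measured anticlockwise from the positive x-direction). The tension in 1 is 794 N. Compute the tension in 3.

T_3 ≈ 643 N

Resolve: ΣF_x = 794 cos 213° + T_2 cos 339° + T_3 cos 67° = 0.
        ΣF_y = 794 sin 213° + T_2 sin 339° + T_3 sin 67° = 0.
The known terms sum to (-665.9, -432.4) N, so 0.9336 T_2 + 0.3907 T_3 = 665.9 and -0.3584 T_2 + 0.9205 T_3 = 432.4.
Solving simultaneously: T_2 = 444.3 N, T_3 = 642.8 N.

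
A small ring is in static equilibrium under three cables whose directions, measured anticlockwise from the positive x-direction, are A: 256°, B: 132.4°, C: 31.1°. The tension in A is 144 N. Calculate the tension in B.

T_B ≈ 104 N

Resolve: ΣF_x = 144 cos 256° + T_B cos 132.4° + T_C cos 31.1° = 0.
        ΣF_y = 144 sin 256° + T_B sin 132.4° + T_C sin 31.1° = 0.
The known terms sum to (-34.84, -139.7) N, so -0.6743 T_B + 0.8563 T_C = 34.84 and 0.7385 T_B + 0.5165 T_C = 139.7.
Solving simultaneously: T_B = 103.7 N, T_C = 122.3 N.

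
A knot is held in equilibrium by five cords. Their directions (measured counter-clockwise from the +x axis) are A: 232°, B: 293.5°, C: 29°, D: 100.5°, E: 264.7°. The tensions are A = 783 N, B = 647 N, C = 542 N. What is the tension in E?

Resolve: ΣF_x = 783 cos 232° + 647 cos 293.5° + 542 cos 29° + T_D cos 100.5° + T_E cos 264.7° = 0.
        ΣF_y = 783 sin 232° + 647 sin 293.5° + 542 sin 29° + T_D sin 100.5° + T_E sin 264.7° = 0.
The known terms sum to (250, -947.6) N, so -0.1822 T_D − 0.0924 T_E = -250 and 0.9833 T_D − 0.9957 T_E = 947.6.
Solving simultaneously: T_D = 1236 N, T_E = 268.5 N.

T_E ≈ 268 N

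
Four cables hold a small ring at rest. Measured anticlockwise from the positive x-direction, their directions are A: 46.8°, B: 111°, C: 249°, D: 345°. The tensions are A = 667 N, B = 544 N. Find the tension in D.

T_D ≈ 113 N

Resolve: ΣF_x = 667 cos 46.8° + 544 cos 111° + T_C cos 249° + T_D cos 345° = 0.
        ΣF_y = 667 sin 46.8° + 544 sin 111° + T_C sin 249° + T_D sin 345° = 0.
The known terms sum to (261.6, 994.1) N, so -0.3584 T_C + 0.9659 T_D = -261.6 and -0.9336 T_C − 0.2588 T_D = -994.1.
Solving simultaneously: T_C = 1034 N, T_D = 112.6 N.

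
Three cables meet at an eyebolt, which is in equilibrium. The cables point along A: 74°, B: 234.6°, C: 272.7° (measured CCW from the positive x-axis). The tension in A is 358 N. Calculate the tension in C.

T_C ≈ 193 N

Resolve: ΣF_x = 358 cos 74° + T_B cos 234.6° + T_C cos 272.7° = 0.
        ΣF_y = 358 sin 74° + T_B sin 234.6° + T_C sin 272.7° = 0.
The known terms sum to (98.68, 344.1) N, so -0.5793 T_B + 0.0471 T_C = -98.68 and -0.8151 T_B − 0.9989 T_C = -344.1.
Solving simultaneously: T_B = 186 N, T_C = 192.7 N.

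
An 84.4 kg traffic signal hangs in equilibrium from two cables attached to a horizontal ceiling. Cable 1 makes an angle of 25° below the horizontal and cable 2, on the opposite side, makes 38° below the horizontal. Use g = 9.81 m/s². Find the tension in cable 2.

Weight W = 84.4 × 9.81 = 828 N acts straight down.
Horizontal: T_1 cos 25° = T_2 cos 38°  →  T_1 = 0.8695 T_2.
Vertical: T_1 sin 25° + T_2 sin 38° = 828.
Substituting the horizontal relation into the vertical equation gives 0.9831 T_2 = 828, so T_2 = 842.2 N.

T_2 ≈ 842 N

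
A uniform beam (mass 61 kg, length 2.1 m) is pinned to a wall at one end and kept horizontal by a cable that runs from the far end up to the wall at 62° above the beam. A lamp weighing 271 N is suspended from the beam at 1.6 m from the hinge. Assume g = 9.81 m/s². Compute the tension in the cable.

Take torques about the hinge: T sin 62° · 2.1 = 61×9.81×1.05 + 271×1.6 = 1061.9 N·m.
So T = 1061.9 / (0.8829 × 2.1) = 572.72 N.

T ≈ 573 N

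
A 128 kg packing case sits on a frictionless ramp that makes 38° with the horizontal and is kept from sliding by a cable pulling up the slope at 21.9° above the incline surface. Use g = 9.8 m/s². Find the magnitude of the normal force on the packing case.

N ≈ 678 N

Take axes along and perpendicular to the incline. Weight components: W sin 38° = 772.3 N down-slope, W cos 38° = 988.5 N into the surface.
Along incline: T cos 21.9° = W sin 38° → T = 832.4 N.
Perpendicular: N = W cos 38° − T sin 21.9° = 678 N.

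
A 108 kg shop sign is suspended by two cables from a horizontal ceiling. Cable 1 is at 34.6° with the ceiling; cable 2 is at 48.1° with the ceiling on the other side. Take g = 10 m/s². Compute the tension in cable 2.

Weight W = 108 × 10 = 1080 N acts straight down.
Horizontal: T_1 cos 34.6° = T_2 cos 48.1°  →  T_1 = 0.8113 T_2.
Vertical: T_1 sin 34.6° + T_2 sin 48.1° = 1080.
Substituting the horizontal relation into the vertical equation gives 1.205 T_2 = 1080, so T_2 = 896.3 N.

T_2 ≈ 896 N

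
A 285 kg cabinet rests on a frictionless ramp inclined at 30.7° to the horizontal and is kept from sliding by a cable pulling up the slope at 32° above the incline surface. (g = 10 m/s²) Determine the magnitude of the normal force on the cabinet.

Take axes along and perpendicular to the incline. Weight components: W sin 30.7° = 1455 N down-slope, W cos 30.7° = 2451 N into the surface.
Along incline: T cos 32° = W sin 30.7° → T = 1716 N.
Perpendicular: N = W cos 30.7° − T sin 32° = 1541 N.

N ≈ 1540 N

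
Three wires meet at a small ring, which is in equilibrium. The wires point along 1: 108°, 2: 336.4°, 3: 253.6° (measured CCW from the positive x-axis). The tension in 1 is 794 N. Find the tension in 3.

Resolve: ΣF_x = 794 cos 108° + T_2 cos 336.4° + T_3 cos 253.6° = 0.
        ΣF_y = 794 sin 108° + T_2 sin 336.4° + T_3 sin 253.6° = 0.
The known terms sum to (-245.4, 755.1) N, so 0.9164 T_2 − 0.2823 T_3 = 245.4 and -0.4003 T_2 − 0.9593 T_3 = -755.1.
Solving simultaneously: T_2 = 452.1 N, T_3 = 598.5 N.

T_3 ≈ 598 N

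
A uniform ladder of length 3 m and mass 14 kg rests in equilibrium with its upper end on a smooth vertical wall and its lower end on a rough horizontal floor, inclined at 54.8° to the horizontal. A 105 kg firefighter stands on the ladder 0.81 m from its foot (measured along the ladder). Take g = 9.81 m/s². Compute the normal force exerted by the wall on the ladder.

N_wall ≈ 245 N

Torques about the foot: N_wall · 3 sin 54.8° = 14×9.81×1.5 cos 54.8° + 105×9.81×0.81 cos 54.8° → N_wall = 244.63 N.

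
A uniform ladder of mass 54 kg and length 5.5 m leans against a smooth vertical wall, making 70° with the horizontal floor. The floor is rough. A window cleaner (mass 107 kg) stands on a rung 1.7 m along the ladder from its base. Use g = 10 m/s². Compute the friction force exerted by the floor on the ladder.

f ≈ 219 N

Torques about the foot: N_wall · 5.5 sin 70° = 54×10×2.75 cos 70° + 107×10×1.7 cos 70° → N_wall = 218.65 N.
ΣF_x = 0: f_floor = N_wall = 218.65 N.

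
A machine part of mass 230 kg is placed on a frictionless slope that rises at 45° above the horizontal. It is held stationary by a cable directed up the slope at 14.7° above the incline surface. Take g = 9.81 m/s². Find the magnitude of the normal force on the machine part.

N ≈ 1180 N

Take axes along and perpendicular to the incline. Weight components: W sin 45° = 1595 N down-slope, W cos 45° = 1595 N into the surface.
Along incline: T cos 14.7° = W sin 45° → T = 1649 N.
Perpendicular: N = W cos 45° − T sin 14.7° = 1177 N.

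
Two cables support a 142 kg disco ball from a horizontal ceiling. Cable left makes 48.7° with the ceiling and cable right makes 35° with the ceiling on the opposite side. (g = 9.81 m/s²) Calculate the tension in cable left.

Weight W = 142 × 9.81 = 1393 N acts straight down.
Horizontal: T_left cos 48.7° = T_right cos 35°  →  T_right = 0.8057 T_left.
Vertical: T_left sin 48.7° + T_right sin 35° = 1393.
Substituting the horizontal relation into the vertical equation gives 1.213 T_left = 1393, so T_left = 1148 N.

T_left ≈ 1150 N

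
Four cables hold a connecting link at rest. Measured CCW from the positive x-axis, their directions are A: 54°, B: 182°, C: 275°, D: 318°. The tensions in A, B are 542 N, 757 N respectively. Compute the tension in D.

Resolve: ΣF_x = 542 cos 54° + 757 cos 182° + T_C cos 275° + T_D cos 318° = 0.
        ΣF_y = 542 sin 54° + 757 sin 182° + T_C sin 275° + T_D sin 318° = 0.
The known terms sum to (-438, 412.1) N, so 0.0872 T_C + 0.7431 T_D = 438 and -0.9962 T_C − 0.6691 T_D = -412.1.
Solving simultaneously: T_C = 19.32 N, T_D = 587.1 N.

T_D ≈ 587 N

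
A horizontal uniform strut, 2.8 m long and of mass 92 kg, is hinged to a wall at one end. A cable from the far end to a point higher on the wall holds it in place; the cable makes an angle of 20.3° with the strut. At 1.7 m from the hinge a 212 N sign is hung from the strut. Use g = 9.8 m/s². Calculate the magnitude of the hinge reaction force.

|H| ≈ 1660 N

Take torques about the hinge: T sin 20.3° · 2.8 = 92×9.8×1.4 + 212×1.7 = 1622.6 N·m.
So T = 1622.6 / (0.3469 × 2.8) = 1670.4 N.
ΣF_x = 0: H_x = T cos 20.3° = 1566.6 N.
ΣF_y = 0: H_y = (92×9.8 + 212) − T sin 20.3° = 1113.6 − 579.51 = 534.09 N.
|H| = √(H_x² + H_y²) = √((1566.6)² + (534.09)²) = 1655.2 N.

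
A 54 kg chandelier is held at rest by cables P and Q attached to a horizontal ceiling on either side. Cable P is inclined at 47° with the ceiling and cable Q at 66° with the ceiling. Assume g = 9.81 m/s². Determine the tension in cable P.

T_P ≈ 234 N

Weight W = 54 × 9.81 = 529.7 N acts straight down.
Horizontal: T_P cos 47° = T_Q cos 66°  →  T_Q = 1.677 T_P.
Vertical: T_P sin 47° + T_Q sin 66° = 529.7.
Substituting the horizontal relation into the vertical equation gives 2.263 T_P = 529.7, so T_P = 234.1 N.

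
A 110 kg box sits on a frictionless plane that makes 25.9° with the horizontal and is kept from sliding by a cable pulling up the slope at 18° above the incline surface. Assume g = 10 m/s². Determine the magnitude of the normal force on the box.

N ≈ 833 N

Take axes along and perpendicular to the incline. Weight components: W sin 25.9° = 480.5 N down-slope, W cos 25.9° = 989.5 N into the surface.
Along incline: T cos 18° = W sin 25.9° → T = 505.2 N.
Perpendicular: N = W cos 25.9° − T sin 18° = 833.4 N.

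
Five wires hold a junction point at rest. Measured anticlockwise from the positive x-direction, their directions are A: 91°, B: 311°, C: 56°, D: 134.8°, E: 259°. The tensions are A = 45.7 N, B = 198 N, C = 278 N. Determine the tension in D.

T_D ≈ 308 N

Resolve: ΣF_x = 45.7 cos 91° + 198 cos 311° + 278 cos 56° + T_D cos 134.8° + T_E cos 259° = 0.
        ΣF_y = 45.7 sin 91° + 198 sin 311° + 278 sin 56° + T_D sin 134.8° + T_E sin 259° = 0.
The known terms sum to (284.6, 126.7) N, so -0.7046 T_D − 0.1908 T_E = -284.6 and 0.7096 T_D − 0.9816 T_E = -126.7.
Solving simultaneously: T_D = 308.5 N, T_E = 352.1 N.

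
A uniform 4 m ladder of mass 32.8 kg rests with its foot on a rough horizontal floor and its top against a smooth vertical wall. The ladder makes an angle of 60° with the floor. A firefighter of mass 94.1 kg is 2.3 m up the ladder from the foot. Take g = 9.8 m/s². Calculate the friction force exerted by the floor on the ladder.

Torques about the foot: N_wall · 4 sin 60° = 32.8×9.8×2 cos 60° + 94.1×9.8×2.3 cos 60° → N_wall = 398.93 N.
ΣF_x = 0: f_floor = N_wall = 398.93 N.

f ≈ 399 N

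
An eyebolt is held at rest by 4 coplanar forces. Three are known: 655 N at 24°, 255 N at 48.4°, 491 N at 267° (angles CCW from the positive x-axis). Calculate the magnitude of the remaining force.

F ≈ 743 N

Sum the known components: ΣF_x = 742 N, ΣF_y = -33.23 N.
For equilibrium the remaining force must supply (−ΣF_x, −ΣF_y) = (-742, 33.23) N.
Magnitude = √((-742)² + (33.23)²) = 742.7 N; direction = atan2(33.23, -742) = 177.4°.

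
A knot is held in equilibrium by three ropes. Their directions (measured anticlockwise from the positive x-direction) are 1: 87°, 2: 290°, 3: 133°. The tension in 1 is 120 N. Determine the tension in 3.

Resolve: ΣF_x = 120 cos 87° + T_2 cos 290° + T_3 cos 133° = 0.
        ΣF_y = 120 sin 87° + T_2 sin 290° + T_3 sin 133° = 0.
The known terms sum to (6.28, 119.8) N, so 0.3420 T_2 − 0.6820 T_3 = -6.28 and -0.9397 T_2 + 0.7314 T_3 = -119.8.
Solving simultaneously: T_2 = 220.9 N, T_3 = 120 N.

T_3 ≈ 120 N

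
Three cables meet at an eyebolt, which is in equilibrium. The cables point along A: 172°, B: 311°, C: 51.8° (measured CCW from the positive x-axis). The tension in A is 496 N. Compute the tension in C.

T_C ≈ 331 N

Resolve: ΣF_x = 496 cos 172° + T_B cos 311° + T_C cos 51.8° = 0.
        ΣF_y = 496 sin 172° + T_B sin 311° + T_C sin 51.8° = 0.
The known terms sum to (-491.2, 69.03) N, so 0.6561 T_B + 0.6184 T_C = 491.2 and -0.7547 T_B + 0.7859 T_C = -69.03.
Solving simultaneously: T_B = 436.4 N, T_C = 331.3 N.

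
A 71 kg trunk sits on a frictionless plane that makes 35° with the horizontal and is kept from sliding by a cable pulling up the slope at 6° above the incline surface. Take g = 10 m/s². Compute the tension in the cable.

Take axes along and perpendicular to the incline. Weight components: W sin 35° = 407.2 N down-slope, W cos 35° = 581.6 N into the surface.
Along incline: T cos 6° = W sin 35° → T = 409.5 N.
Perpendicular: N = W cos 35° − T sin 6° = 538.8 N.

T ≈ 409 N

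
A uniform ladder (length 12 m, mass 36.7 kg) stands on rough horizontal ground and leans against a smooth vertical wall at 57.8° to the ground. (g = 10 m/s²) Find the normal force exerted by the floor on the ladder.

N_floor ≈ 367 N

ΣF_y = 0: N_floor = 36.7×10 = 367 N.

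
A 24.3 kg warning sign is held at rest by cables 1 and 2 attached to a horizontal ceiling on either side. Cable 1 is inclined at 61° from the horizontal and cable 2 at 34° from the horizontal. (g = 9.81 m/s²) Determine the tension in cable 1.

Weight W = 24.3 × 9.81 = 238.4 N acts straight down.
Horizontal: T_1 cos 61° = T_2 cos 34°  →  T_2 = 0.5848 T_1.
Vertical: T_1 sin 61° + T_2 sin 34° = 238.4.
Substituting the horizontal relation into the vertical equation gives 1.202 T_1 = 238.4, so T_1 = 198.4 N.

T_1 ≈ 198 N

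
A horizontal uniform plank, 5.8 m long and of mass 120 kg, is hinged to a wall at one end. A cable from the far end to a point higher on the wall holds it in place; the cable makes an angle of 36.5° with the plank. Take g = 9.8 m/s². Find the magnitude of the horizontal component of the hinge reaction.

H_x ≈ 795 N

Take torques about the hinge: T sin 36.5° · 5.8 = 120×9.8×2.9 = 3410.4 N·m.
So T = 3410.4 / (0.5948 × 5.8) = 988.53 N.
ΣF_x = 0: H_x = T cos 36.5° = 794.64 N.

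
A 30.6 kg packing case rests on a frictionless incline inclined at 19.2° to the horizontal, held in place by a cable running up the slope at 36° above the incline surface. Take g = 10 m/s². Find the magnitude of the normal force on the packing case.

Take axes along and perpendicular to the incline. Weight components: W sin 19.2° = 100.6 N down-slope, W cos 19.2° = 289 N into the surface.
Along incline: T cos 36° = W sin 19.2° → T = 124.4 N.
Perpendicular: N = W cos 19.2° − T sin 36° = 215.9 N.

N ≈ 216 N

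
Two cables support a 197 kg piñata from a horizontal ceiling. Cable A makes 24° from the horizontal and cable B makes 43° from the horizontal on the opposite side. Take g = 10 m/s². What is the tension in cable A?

Weight W = 197 × 10 = 1970 N acts straight down.
Horizontal: T_A cos 24° = T_B cos 43°  →  T_B = 1.249 T_A.
Vertical: T_A sin 24° + T_B sin 43° = 1970.
Substituting the horizontal relation into the vertical equation gives 1.259 T_A = 1970, so T_A = 1565 N.

T_A ≈ 1570 N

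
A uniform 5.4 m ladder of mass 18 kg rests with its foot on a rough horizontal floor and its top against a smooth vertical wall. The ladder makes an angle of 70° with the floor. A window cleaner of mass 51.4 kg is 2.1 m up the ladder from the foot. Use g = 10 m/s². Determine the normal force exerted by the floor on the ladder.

ΣF_y = 0: N_floor = 18×10 + 51.4×10 = 694 N.

N_floor ≈ 694 N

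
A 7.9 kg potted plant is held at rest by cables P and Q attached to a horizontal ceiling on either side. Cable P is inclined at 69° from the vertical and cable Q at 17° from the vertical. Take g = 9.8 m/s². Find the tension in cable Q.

Angles from the horizontal: cable P is 90° − 69° = 21°, cable Q is 90° − 17° = 73°.
Weight W = 7.9 × 9.8 = 77.42 N acts straight down.
Horizontal: T_P cos 21° = T_Q cos 73°  →  T_P = 0.3132 T_Q.
Vertical: T_P sin 21° + T_Q sin 73° = 77.42.
Substituting the horizontal relation into the vertical equation gives 1.069 T_Q = 77.42, so T_Q = 72.45 N.

T_Q ≈ 72.5 N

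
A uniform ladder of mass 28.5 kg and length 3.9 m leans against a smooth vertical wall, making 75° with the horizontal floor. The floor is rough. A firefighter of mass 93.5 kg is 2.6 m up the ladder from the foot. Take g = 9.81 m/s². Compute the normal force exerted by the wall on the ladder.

Torques about the foot: N_wall · 3.9 sin 75° = 28.5×9.81×1.95 cos 75° + 93.5×9.81×2.6 cos 75° → N_wall = 201.31 N.

N_wall ≈ 201 N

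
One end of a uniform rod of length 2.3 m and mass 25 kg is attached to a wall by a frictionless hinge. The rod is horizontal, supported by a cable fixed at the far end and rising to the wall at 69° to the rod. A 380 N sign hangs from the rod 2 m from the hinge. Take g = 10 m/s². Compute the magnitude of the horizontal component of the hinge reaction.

H_x ≈ 175 N

Take torques about the hinge: T sin 69° · 2.3 = 25×10×1.15 + 380×2 = 1047.5 N·m.
So T = 1047.5 / (0.9336 × 2.3) = 487.84 N.
ΣF_x = 0: H_x = T cos 69° = 174.83 N.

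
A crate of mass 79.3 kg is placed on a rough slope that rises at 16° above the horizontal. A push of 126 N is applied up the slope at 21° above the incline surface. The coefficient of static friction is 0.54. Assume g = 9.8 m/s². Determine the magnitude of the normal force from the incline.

Axes along / perpendicular to the incline. W sin 16° = 214.2 N down-slope; W cos 16° = 747 N into the surface.
Perpendicular: N = W cos 16° − P sin 21° = 747 − 45.15 = 701.9 N.
Along incline: P cos 21° + f = W sin 16° (friction acts up-slope) → f = 214.2 − 117.6 = 96.58 N.
|f| = 96.58 N ≤ μN = 379 N, so the crate is indeed static.

N ≈ 702 N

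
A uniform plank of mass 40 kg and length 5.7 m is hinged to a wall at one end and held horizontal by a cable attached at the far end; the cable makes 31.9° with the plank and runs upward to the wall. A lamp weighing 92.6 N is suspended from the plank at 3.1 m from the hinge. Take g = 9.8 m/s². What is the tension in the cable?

T ≈ 466 N

Take torques about the hinge: T sin 31.9° · 5.7 = 40×9.8×2.85 + 92.6×3.1 = 1404.3 N·m.
So T = 1404.3 / (0.5284 × 5.7) = 466.21 N.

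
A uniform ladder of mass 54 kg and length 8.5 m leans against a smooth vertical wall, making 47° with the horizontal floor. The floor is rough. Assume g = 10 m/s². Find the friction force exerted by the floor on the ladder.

f ≈ 252 N

Torques about the foot: N_wall · 8.5 sin 47° = 54×10×4.25 cos 47° → N_wall = 251.78 N.
ΣF_x = 0: f_floor = N_wall = 251.78 N.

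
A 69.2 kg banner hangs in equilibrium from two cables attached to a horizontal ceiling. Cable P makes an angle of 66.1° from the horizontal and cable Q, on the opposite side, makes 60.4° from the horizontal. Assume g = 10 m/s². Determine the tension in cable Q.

T_Q ≈ 349 N

Weight W = 69.2 × 10 = 692 N acts straight down.
Horizontal: T_P cos 66.1° = T_Q cos 60.4°  →  T_P = 1.219 T_Q.
Vertical: T_P sin 66.1° + T_Q sin 60.4° = 692.
Substituting the horizontal relation into the vertical equation gives 1.984 T_Q = 692, so T_Q = 348.8 N.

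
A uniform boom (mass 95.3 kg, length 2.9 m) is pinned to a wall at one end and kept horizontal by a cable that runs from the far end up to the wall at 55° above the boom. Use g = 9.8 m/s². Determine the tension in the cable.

T ≈ 570 N

Take torques about the hinge: T sin 55° · 2.9 = 95.3×9.8×1.45 = 1354.2 N·m.
So T = 1354.2 / (0.8192 × 2.9) = 570.07 N.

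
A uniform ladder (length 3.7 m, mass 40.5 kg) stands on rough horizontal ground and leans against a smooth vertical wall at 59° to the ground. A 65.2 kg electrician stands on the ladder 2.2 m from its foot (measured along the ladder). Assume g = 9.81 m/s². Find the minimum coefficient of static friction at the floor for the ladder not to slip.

ΣF_y = 0: N_floor = 40.5×9.81 + 65.2×9.81 = 1036.9 N.
Torques about the foot: N_wall · 3.7 sin 59° = 40.5×9.81×1.85 cos 59° + 65.2×9.81×2.2 cos 59° → N_wall = 347.88 N.
ΣF_x = 0: f_floor = N_wall = 347.88 N.
μ_min = f_floor / N_floor = 347.88 / 1036.9 = 0.3355.

μ_min ≈ 0.335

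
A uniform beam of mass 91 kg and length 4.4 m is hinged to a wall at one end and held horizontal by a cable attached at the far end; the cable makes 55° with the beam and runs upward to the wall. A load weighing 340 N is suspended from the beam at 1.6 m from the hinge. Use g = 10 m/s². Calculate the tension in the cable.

Take torques about the hinge: T sin 55° · 4.4 = 91×10×2.2 + 340×1.6 = 2546 N·m.
So T = 2546 / (0.8192 × 4.4) = 706.38 N.

T ≈ 706 N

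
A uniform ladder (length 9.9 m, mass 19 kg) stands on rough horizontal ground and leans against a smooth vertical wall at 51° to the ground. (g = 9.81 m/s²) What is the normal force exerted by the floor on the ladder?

N_floor ≈ 186 N

ΣF_y = 0: N_floor = 19×9.81 = 186.39 N.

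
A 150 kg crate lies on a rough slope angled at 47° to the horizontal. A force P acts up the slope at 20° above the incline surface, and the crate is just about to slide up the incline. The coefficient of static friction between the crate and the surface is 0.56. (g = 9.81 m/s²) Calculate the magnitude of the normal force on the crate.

N ≈ 508 N

On the verge of sliding up the incline, friction equals μN and acts down the slope.
Perpendicular: N + P sin 20° = W cos 47° = 1004 N.
Along incline: P cos 20° = W sin 47° + μN  with W sin 47° = 1076 N.
Solving the pair for P and N: P = 1448 N, N = 508.3 N (and f = μN = 284.6 N).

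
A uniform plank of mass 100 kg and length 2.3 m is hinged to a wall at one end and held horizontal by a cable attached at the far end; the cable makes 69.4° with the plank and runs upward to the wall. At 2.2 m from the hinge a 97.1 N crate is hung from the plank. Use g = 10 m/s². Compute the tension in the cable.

Take torques about the hinge: T sin 69.4° · 2.3 = 100×10×1.15 + 97.1×2.2 = 1363.6 N·m.
So T = 1363.6 / (0.9361 × 2.3) = 633.38 N.

T ≈ 633 N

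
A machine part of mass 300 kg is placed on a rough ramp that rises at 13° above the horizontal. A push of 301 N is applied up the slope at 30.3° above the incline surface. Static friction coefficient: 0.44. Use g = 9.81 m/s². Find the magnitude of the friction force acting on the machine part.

Axes along / perpendicular to the incline. W sin 13° = 662 N down-slope; W cos 13° = 2868 N into the surface.
Perpendicular: N = W cos 13° − P sin 30.3° = 2868 − 151.9 = 2716 N.
Along incline: P cos 30.3° + f = W sin 13° (friction acts up-slope) → f = 662 − 259.9 = 402.1 N.
|f| = 402.1 N ≤ μN = 1195 N, so the machine part is indeed static.

f ≈ 402 N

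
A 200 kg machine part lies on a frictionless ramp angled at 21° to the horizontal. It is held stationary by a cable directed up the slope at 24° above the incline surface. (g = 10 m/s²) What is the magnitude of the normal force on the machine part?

Take axes along and perpendicular to the incline. Weight components: W sin 21° = 716.7 N down-slope, W cos 21° = 1867 N into the surface.
Along incline: T cos 24° = W sin 21° → T = 784.6 N.
Perpendicular: N = W cos 21° − T sin 24° = 1548 N.

N ≈ 1550 N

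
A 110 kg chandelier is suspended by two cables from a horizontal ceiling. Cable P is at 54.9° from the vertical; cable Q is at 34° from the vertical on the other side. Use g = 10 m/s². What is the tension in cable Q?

T_Q ≈ 900 N

Angles from the horizontal: cable P is 90° − 54.9° = 35.1°, cable Q is 90° − 34° = 56°.
Weight W = 110 × 10 = 1100 N acts straight down.
Horizontal: T_P cos 35.1° = T_Q cos 56°  →  T_P = 0.6835 T_Q.
Vertical: T_P sin 35.1° + T_Q sin 56° = 1100.
Substituting the horizontal relation into the vertical equation gives 1.222 T_Q = 1100, so T_Q = 900.1 N.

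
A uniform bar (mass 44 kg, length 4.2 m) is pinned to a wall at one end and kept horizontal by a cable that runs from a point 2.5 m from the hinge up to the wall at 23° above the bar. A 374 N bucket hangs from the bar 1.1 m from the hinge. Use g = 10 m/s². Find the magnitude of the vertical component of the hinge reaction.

Take torques about the hinge: T sin 23° · 2.5 = 44×10×2.1 + 374×1.1 = 1335.4 N·m.
So T = 1335.4 / (0.3907 × 2.5) = 1367.1 N.
ΣF_y = 0: H_y = (44×10 + 374) − T sin 23° = 814 − 534.16 = 279.84 N.

|H_y| ≈ 280 N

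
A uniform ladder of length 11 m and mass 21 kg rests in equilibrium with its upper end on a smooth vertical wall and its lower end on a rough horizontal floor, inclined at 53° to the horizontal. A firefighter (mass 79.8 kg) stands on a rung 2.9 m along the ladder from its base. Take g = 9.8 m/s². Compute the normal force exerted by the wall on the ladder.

N_wall ≈ 233 N

Torques about the foot: N_wall · 11 sin 53° = 21×9.8×5.5 cos 53° + 79.8×9.8×2.9 cos 53° → N_wall = 232.9 N.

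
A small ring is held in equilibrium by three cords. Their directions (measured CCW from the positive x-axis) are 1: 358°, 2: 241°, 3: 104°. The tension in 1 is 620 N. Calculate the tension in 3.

Resolve: ΣF_x = 620 cos 358° + T_2 cos 241° + T_3 cos 104° = 0.
        ΣF_y = 620 sin 358° + T_2 sin 241° + T_3 sin 104° = 0.
The known terms sum to (619.6, -21.64) N, so -0.4848 T_2 − 0.2419 T_3 = -619.6 and -0.8746 T_2 + 0.9703 T_3 = 21.64.
Solving simultaneously: T_2 = 873.9 N, T_3 = 810 N.

T_3 ≈ 810 N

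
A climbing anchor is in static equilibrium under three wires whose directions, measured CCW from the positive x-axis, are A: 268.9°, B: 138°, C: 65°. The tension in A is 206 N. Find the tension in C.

Resolve: ΣF_x = 206 cos 268.9° + T_B cos 138° + T_C cos 65° = 0.
        ΣF_y = 206 sin 268.9° + T_B sin 138° + T_C sin 65° = 0.
The known terms sum to (-3.955, -206) N, so -0.7431 T_B + 0.4226 T_C = 3.955 and 0.6691 T_B + 0.9063 T_C = 206.
Solving simultaneously: T_B = 87.27 N, T_C = 162.8 N.

T_C ≈ 163 N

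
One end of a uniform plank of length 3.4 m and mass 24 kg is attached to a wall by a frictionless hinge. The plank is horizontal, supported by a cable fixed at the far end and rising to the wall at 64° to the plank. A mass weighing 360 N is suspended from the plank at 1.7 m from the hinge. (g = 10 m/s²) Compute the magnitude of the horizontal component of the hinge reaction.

H_x ≈ 146 N

Take torques about the hinge: T sin 64° · 3.4 = 24×10×1.7 + 360×1.7 = 1020 N·m.
So T = 1020 / (0.8988 × 3.4) = 333.78 N.
ΣF_x = 0: H_x = T cos 64° = 146.32 N.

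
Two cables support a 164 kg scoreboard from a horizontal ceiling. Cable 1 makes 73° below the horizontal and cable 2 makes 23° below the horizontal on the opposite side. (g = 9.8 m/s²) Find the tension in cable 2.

Weight W = 164 × 9.8 = 1607 N acts straight down.
Horizontal: T_1 cos 73° = T_2 cos 23°  →  T_1 = 3.148 T_2.
Vertical: T_1 sin 73° + T_2 sin 23° = 1607.
Substituting the horizontal relation into the vertical equation gives 3.402 T_2 = 1607, so T_2 = 472.5 N.

T_2 ≈ 472 N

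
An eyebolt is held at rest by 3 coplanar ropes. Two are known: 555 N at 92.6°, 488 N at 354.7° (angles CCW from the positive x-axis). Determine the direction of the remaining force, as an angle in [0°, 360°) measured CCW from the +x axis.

Sum the known components: ΣF_x = 460.7 N, ΣF_y = 509.4 N.
For equilibrium the remaining force must supply (−ΣF_x, −ΣF_y) = (-460.7, -509.4) N.
Magnitude = √((-460.7)² + (-509.4)²) = 686.8 N; direction = atan2(-509.4, -460.7) = 227.9°.

θ ≈ 228°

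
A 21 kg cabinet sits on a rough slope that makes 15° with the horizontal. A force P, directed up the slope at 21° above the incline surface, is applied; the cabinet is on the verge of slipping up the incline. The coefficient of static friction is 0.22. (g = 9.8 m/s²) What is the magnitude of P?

On the verge of sliding up the incline, friction equals μN and acts down the slope.
Perpendicular: N + P sin 21° = W cos 15° = 198.8 N.
Along incline: P cos 21° = W sin 15° + μN  with W sin 15° = 53.26 N.
Solving the pair for P and N: P = 95.81 N, N = 164.5 N (and f = μN = 36.18 N).

P ≈ 95.8 N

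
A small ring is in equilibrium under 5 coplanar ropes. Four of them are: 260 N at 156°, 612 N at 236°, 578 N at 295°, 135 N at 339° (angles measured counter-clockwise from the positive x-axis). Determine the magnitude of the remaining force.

Sum the known components: ΣF_x = -209.4 N, ΣF_y = -973.8 N.
For equilibrium the remaining force must supply (−ΣF_x, −ΣF_y) = (209.4, 973.8) N.
Magnitude = √((209.4)² + (973.8)²) = 996.1 N; direction = atan2(973.8, 209.4) = 77.9°.

F ≈ 996 N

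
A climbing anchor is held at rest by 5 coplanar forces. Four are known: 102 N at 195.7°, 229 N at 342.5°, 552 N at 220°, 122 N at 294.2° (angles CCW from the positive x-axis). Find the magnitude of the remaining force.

Sum the known components: ΣF_x = -252.6 N, ΣF_y = -562.6 N.
For equilibrium the remaining force must supply (−ΣF_x, −ΣF_y) = (252.6, 562.6) N.
Magnitude = √((252.6)² + (562.6)²) = 616.7 N; direction = atan2(562.6, 252.6) = 65.8°.

F ≈ 617 N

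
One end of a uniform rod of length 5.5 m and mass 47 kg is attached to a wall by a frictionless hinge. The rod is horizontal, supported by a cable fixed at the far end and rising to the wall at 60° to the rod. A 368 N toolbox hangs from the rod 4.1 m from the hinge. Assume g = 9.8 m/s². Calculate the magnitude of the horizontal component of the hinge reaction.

Take torques about the hinge: T sin 60° · 5.5 = 47×9.8×2.75 + 368×4.1 = 2775.4 N·m.
So T = 2775.4 / (0.8660 × 5.5) = 582.69 N.
ΣF_x = 0: H_x = T cos 60° = 291.35 N.

H_x ≈ 291 N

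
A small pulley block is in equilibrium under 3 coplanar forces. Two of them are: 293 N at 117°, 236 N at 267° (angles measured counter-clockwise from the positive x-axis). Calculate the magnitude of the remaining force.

Sum the known components: ΣF_x = -145.4 N, ΣF_y = 25.39 N.
For equilibrium the remaining force must supply (−ΣF_x, −ΣF_y) = (145.4, -25.39) N.
Magnitude = √((145.4)² + (-25.39)²) = 147.6 N; direction = atan2(-25.39, 145.4) = 350.1°.

F ≈ 148 N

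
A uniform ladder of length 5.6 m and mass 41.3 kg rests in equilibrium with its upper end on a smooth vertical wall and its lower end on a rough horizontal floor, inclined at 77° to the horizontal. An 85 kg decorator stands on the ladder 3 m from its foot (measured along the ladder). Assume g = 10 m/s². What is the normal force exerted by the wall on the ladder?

N_wall ≈ 153 N

Torques about the foot: N_wall · 5.6 sin 77° = 41.3×10×2.8 cos 77° + 85×10×3 cos 77° → N_wall = 152.8 N.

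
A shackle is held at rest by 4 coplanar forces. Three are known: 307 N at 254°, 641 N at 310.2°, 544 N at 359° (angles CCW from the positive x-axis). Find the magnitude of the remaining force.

Sum the known components: ΣF_x = 873 N, ΣF_y = -794.2 N.
For equilibrium the remaining force must supply (−ΣF_x, −ΣF_y) = (-873, 794.2) N.
Magnitude = √((-873)² + (794.2)²) = 1180 N; direction = atan2(794.2, -873) = 137.7°.

F ≈ 1180 N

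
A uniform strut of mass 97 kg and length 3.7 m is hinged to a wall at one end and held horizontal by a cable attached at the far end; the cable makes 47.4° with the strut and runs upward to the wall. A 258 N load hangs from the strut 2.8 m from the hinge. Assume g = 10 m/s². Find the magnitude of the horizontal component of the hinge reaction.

Take torques about the hinge: T sin 47.4° · 3.7 = 97×10×1.85 + 258×2.8 = 2516.9 N·m.
So T = 2516.9 / (0.7361 × 3.7) = 924.12 N.
ΣF_x = 0: H_x = T cos 47.4° = 625.52 N.

H_x ≈ 626 N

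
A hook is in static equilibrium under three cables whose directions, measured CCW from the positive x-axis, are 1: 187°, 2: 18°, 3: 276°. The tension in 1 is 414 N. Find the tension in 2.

Resolve: ΣF_x = 414 cos 187° + T_2 cos 18° + T_3 cos 276° = 0.
        ΣF_y = 414 sin 187° + T_2 sin 18° + T_3 sin 276° = 0.
The known terms sum to (-410.9, -50.45) N, so 0.9511 T_2 + 0.1045 T_3 = 410.9 and 0.3090 T_2 − 0.9945 T_3 = 50.45.
Solving simultaneously: T_2 = 423.2 N, T_3 = 80.76 N.

T_2 ≈ 423 N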